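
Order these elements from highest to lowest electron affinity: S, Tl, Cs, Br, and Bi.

S is in period 3, group 16; Br is in period 4, group 17; Cs is in period 6, group 1; Tl is in period 6, group 13; Bi is in period 6, group 15.
Electron affinity generally becomes more exothermic across a period toward the halogens and less exothermic down a group.
Neither a single period nor a single group — weigh both effects.
Cs > Tl: this pair runs against the simple trend — see the exception note.
Bi > Cs: both are in period 6; the period trend gives Bi the larger value.
S > Bi: both effects reinforce here, so S is clearly the higher of the two.
Br > S: the two effects oppose for this pair; the across-period effect wins (325 vs 200 kJ/mol).
Note the exception: Cs has a higher electron affinity than Tl, contrary to the simple trend — Tl's ns²np¹ configuration gives only a small electron affinity — the sparsely filled np subshell binds an added electron weakly.
Tabulated electron affinity (kJ/mol): S 200, Br 325, Cs 46, Tl 19, Bi 91.
So from highest to lowest: Br > S > Bi > Cs > Tl.

Br > S > Bi > Cs > Tl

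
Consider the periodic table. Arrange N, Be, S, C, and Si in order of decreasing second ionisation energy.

After 1 electron has been removed, what remains? N⁺ still has 4 valence electrons; Be⁺ still has 1 valence electron; S⁺ still has 5 valence electrons; C⁺ still has 3 valence electrons; Si⁺ still has 3 valence electrons.
All are still removing valence electrons, so compare the +1 ions as you would atoms: IE_2 generally rises across a period (higher Z_eff) and falls down a group (larger shell), subject to the usual subshell exceptions.
Valence configurations: N⁺ [He]2s²2p², Be⁺ [He]2s¹, S⁺ [Ne]3s²3p³, C⁺ [He]2s²2p¹, Si⁺ [Ne]3s²3p¹.
Tabulated IE_2 (kJ/mol): N 2856, Be 1757, S 2252, C 2353, Si 1577.
Overall IE_2 order: Si < Be < S < C < N.

N, C, S, Be, Si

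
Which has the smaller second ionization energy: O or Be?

Be

IE_2 is the cost of taking one more electron from the +1 cation: O⁺ still has 5 valence electrons; Be⁺ still has 1 valence electron.
All are still removing valence electrons, so compare the +1 ions as you would atoms: IE_2 generally rises across a period (higher Z_eff) and falls down a group (larger shell), subject to the usual subshell exceptions.
Valence configurations: O⁺ [He]2s²2p³, Be⁺ [He]2s¹.
Tabulated IE_2 (kJ/mol): O 3388, Be 1757.
Overall IE_2 order: Be < O.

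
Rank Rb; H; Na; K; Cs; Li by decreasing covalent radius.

Cs > Rb > K > Na > Li > H

Radius decreases left→right (rising Z_eff, same n) and increases top→bottom (higher n).
All are in group 1, so atomic radius increases down the group.
So from largest to smallest: Cs > Rb > K > Na > Li > H.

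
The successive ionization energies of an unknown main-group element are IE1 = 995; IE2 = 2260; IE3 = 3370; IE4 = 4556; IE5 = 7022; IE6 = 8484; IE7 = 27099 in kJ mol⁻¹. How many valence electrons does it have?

6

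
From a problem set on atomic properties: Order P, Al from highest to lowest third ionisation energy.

P > Al

After 2 electrons have been removed, what remains? P²⁺ still has 3 valence electrons; Al²⁺ still has 1 valence electron.
All are still removing valence electrons, so compare the +2 ions as you would atoms: IE_3 generally rises across a period (higher Z_eff) and falls down a group (larger shell), subject to the usual subshell exceptions.
Valence configurations: P²⁺ [Ne]3s²3p¹, Al²⁺ [Ne]3s¹.
Tabulated IE_3 (kJ/mol): P 2914, Al 2745.
Putting it together, IE_3: Al < P.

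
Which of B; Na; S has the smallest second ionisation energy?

Consider each +1 ion: B⁺ still has 2 valence electrons; Na⁺ is the bare [Ne] core; S⁺ still has 5 valence electrons.
Breaking into a closed-shell core is much more expensive than removing a leftover valence electron — Na has the largest IE_2 here.
Valence configurations: B⁺ [He]2s², S⁺ [Ne]3s²3p³.
The numbers (kJ/mol): B 2427, Na 4562, S 2252.
Hence IE_2: S < B < Na.

S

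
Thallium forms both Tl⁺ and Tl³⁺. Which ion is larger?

Tl⁺

Both ions have Z = 81 protons, but Tl³⁺ has lost more electrons, so its remaining electrons feel a larger effective nuclear charge per electron and are pulled in more tightly.
Higher positive charge → smaller ion, so Tl⁺ > Tl³⁺.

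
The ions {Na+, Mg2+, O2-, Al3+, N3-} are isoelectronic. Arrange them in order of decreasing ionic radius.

N3- > O2- > Na+ > Mg2+ > Al3+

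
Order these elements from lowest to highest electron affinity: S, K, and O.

O is in period 2, group 16; S is in period 3, group 16; K is in period 4, group 1.
EA tends to increase across a period and decrease down a group, though the pattern is less regular than for IE or radius.
Neither a single period nor a single group — weigh both effects.
O > K: both effects reinforce here, so O is clearly the higher of the two.
S > O: this pair runs against the simple trend — see the exception note.
Note the exception: S has a higher electron affinity than O, contrary to the simple trend — the compact 2p subshell of O repels the added electron more than S's larger 3p does.
Tabulated electron affinity (kJ/mol): O 141, S 200, K 48.
So from lowest to highest: K < O < S.

K < O < S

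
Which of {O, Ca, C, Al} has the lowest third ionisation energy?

Al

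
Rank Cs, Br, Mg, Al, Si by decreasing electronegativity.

Br, Si, Al, Mg, Cs

Mg is in period 3, group 2; Al is in period 3, group 13; Si is in period 3, group 14; Br is in period 4, group 17; Cs is in period 6, group 1.
Smaller atoms with higher effective nuclear charge are more electronegative.
Neither a single period nor a single group — weigh both effects.
Mg > Cs: both effects reinforce here, so Mg is clearly the higher of the two.
Al > Mg: Al lies to the right of Mg in period 3, so the across-period effect alone puts Al higher.
Si > Al: Si lies to the right of Al in period 3, so the across-period effect alone puts Si higher.
Br > Si: period and group pull opposite ways; the across-period shift dominates (2.96 vs 1.90).
Approximate values (Pauling): Mg 1.31, Al 1.61, Si 1.90, Br 2.96, Cs 0.79.
So from highest to lowest: Br > Si > Al > Mg > Cs.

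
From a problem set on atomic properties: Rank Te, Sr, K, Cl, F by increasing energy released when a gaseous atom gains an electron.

Atoms with high Z_eff and room in the valence shell (especially the halogens) have the most exothermic electron affinities.
Here both period and group differ, so the two effects have to be weighed against each other.
K > Sr: period and group pull opposite ways; the down-group shift dominates (48 vs 5 kJ/mol).
Te > K: period and group pull opposite ways; the across-period shift dominates (190 vs 48 kJ/mol).
F > Te: both effects reinforce here, so F is clearly the higher of the two.
Cl > F: this pair runs against the simple trend — see the exception note.
Note the exception: Cl has a higher electron affinity than F, contrary to the simple trend — F's small 2p subshell makes the incoming electron feel strong e⁻–e⁻ repulsion, so Cl actually releases more energy on gaining an electron.
Approximate values (kJ/mol): F 328, Cl 349, K 48, Sr 5, Te 190.
So from lowest to highest: Sr < K < Te < F < Cl.

Sr < K < Te < F < Cl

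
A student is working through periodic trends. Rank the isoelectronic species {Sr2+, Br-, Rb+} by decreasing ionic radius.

All of these have 36 electrons, so size is governed by nuclear charge alone: the more protons, the stronger the pull on the same electron cloud, and the smaller the ion.
Nuclear charges: Sr2+ (Z=38), Rb+ (Z=37), Br- (Z=35).
Largest to smallest: Br- > Rb+ > Sr2+.

Br-, Rb+, Sr2+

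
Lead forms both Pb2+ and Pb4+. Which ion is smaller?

Pb4+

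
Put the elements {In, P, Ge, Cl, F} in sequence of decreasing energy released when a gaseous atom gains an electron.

Cl, F, Ge, P, In

Atoms with high Z_eff and room in the valence shell (especially the halogens) have the most exothermic electron affinities.
Neither a single period nor a single group — weigh both effects.
P > In: relative to In, both the across-period and down-group shifts push P's electron affinity up.
Ge > P: this pair runs against the simple trend — see the exception note.
F > Ge: relative to Ge, both the across-period and down-group shifts push F's electron affinity up.
Cl > F: this pair runs against the simple trend — see the exception note.
Note the exception: Ge has a higher electron affinity than P, contrary to the simple trend — adding an electron to P's half-filled np³ subshell costs electron-pairing energy.
Note the exception: Cl has a higher electron affinity than F, contrary to the simple trend — F's small 2p subshell makes the incoming electron feel strong e⁻–e⁻ repulsion, so Cl actually releases more energy on gaining an electron.
For reference (kJ/mol): F 328, P 72, Cl 349, Ge 119, In 29.
So from highest to lowest: Cl > F > Ge > P > In.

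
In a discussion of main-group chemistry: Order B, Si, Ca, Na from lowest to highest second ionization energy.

Ca, Si, B, Na

The second ionization energy removes an electron from the +1 ion. For each element: B⁺ still has 2 valence electrons; Si⁺ still has 3 valence electrons; Ca⁺ still has 1 valence electron; Na⁺ is the bare [Ne] core.
Breaking into a closed-shell core is much more expensive than removing a leftover valence electron — Na has the largest IE_2 here.
Valence configurations: B⁺ [He]2s², Si⁺ [Ne]3s²3p¹, Ca⁺ [Ar]4s¹.
Approximate IE_2 values (kJ/mol): B 2427, Si 1577, Ca 1145, Na 4562.
Overall IE_2 order: Ca < Si < B < Na.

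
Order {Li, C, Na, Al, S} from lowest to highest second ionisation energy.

Al < S < C < Na < Li

IE_2 is the cost of taking one more electron from the +1 cation: Li⁺ is the bare [He] core; C⁺ still has 3 valence electrons; Na⁺ is the bare [Ne] core; Al⁺ still has 2 valence electrons; S⁺ still has 5 valence electrons.
Breaking into a closed-shell core is much more expensive than removing a leftover valence electron — Na and Li have the largest IE_2 here.
Valence configurations: C⁺ [He]2s²2p¹, Al⁺ [Ne]3s², S⁺ [Ne]3s²3p³.
Approximate IE_2 values (kJ/mol): Li 7298, C 2353, Na 4562, Al 1817, S 2252.
Putting it together, IE_2: Al < S < C < Na < Li.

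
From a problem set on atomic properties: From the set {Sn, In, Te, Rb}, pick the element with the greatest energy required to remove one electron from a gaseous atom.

Rb is in period 5, group 1; In is in period 5, group 13; Sn is in period 5, group 14; Te is in period 5, group 16.
Across a period the outer electron is held more tightly (higher IE₁); down a group it sits in a higher shell, more shielded, and comes off more easily.
All lie in period 5, so first ionization energy increases left to right.
The greatest energy required to remove one electron from a gaseous atom among these belongs to Te.

Te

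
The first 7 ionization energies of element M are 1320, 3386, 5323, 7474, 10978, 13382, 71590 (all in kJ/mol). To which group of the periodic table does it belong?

Group 16

Look for the largest jump between consecutive ionization energies: IE7/IE6 ≈ 5.3, far larger than any earlier ratio.
That jump marks the point where a core electron is being removed. So the atom has 6 valence electrons.
A main-group element with 6 valence electrons is in group 16.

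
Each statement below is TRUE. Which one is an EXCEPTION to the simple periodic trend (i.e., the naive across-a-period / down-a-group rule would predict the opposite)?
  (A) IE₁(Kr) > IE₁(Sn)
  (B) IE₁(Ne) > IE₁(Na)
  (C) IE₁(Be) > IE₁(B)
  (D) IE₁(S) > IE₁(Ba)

(C)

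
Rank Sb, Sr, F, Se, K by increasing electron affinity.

Sr < K < Sb < Se < F

F is in period 2, group 17; K is in period 4, group 1; Se is in period 4, group 16; Sr is in period 5, group 2; Sb is in period 5, group 15.
Atoms with high Z_eff and room in the valence shell (especially the halogens) have the most exothermic electron affinities.
These span different periods and groups, so the two trends combine.
K > Sr: the two effects oppose for this pair; the down-group effect wins (48 vs 5 kJ/mol).
Sb > K: period and group pull opposite ways; the across-period shift dominates (103 vs 48 kJ/mol).
Se > Sb: both effects reinforce here, so Se is clearly the higher of the two.
F > Se: relative to Se, both the across-period and down-group shifts push F's electron affinity up.
Approximate values (kJ/mol): F 328, K 48, Se 195, Sr 5, Sb 103.
So from lowest to highest: Sr < K < Sb < Se < F.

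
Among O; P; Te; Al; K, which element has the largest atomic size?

K

O is in period 2, group 16; Al is in period 3, group 13; P is in period 3, group 15; K is in period 4, group 1; Te is in period 5, group 16.
Moving right in a period, electrons are added to the same shell under a stronger nuclear pull, so atoms get smaller; moving down, a new shell is opened and atoms get larger.
Neither a single period nor a single group — weigh both effects.
P > O: relative to O, both the across-period and down-group shifts push P's atomic radius up.
Al > P: Al lies to the left of P in period 3, so the across-period effect alone puts Al larger.
Te > Al: the two effects oppose for this pair; the down-group effect wins (136 vs 126 pm).
K > Te: period and group pull opposite ways; the across-period shift dominates (196 vs 136 pm).
Tabulated atomic radius (pm): O 63, Al 126, P 111, K 196, Te 136.
The largest atomic size among these belongs to K.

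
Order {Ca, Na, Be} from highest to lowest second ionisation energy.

After 1 electron has been removed, what remains? Ca⁺ still has 1 valence electron; Na⁺ is the bare [Ne] core; Be⁺ still has 1 valence electron.
Core electrons are held far more tightly than valence electrons, so Na tops the IE_2 order.
Valence configurations: Ca⁺ [Ar]4s¹, Be⁺ [He]2s¹.
Approximate IE_2 values (kJ/mol): Ca 1145, Na 4562, Be 1757.
Putting it together, IE_2: Ca < Be < Na.

Na > Be > Ca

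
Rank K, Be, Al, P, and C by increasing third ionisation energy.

After 2 electrons have been removed, what remains? K²⁺ is already 1 electron into the core; Be²⁺ is the bare [He] core; Al²⁺ still has 1 valence electron; P²⁺ still has 3 valence electrons; C²⁺ still has 2 valence electrons.
Usually core removal costs more than valence removal, but here the competition is close: a tightly held n=2 valence electron can cost more to remove than an n=3 core electron, so the actual values have to decide it.
Valence configurations: Al²⁺ [Ne]3s¹, P²⁺ [Ne]3s²3p¹, C²⁺ [He]2s².
Approximate IE_3 values (kJ/mol): K 4420, Be 14849, Al 2745, P 2914, C 4620.
Putting it together, IE_3: Al < P < K < C < Be.

Al < P < K < C < Be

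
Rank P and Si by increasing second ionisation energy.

Si < P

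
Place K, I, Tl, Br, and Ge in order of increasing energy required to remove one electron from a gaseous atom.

K < Tl < Ge < I < Br

K is in period 4, group 1; Ge is in period 4, group 14; Br is in period 4, group 17; I is in period 5, group 17; Tl is in period 6, group 13.
Across a period the outer electron is held more tightly (higher IE₁); down a group it sits in a higher shell, more shielded, and comes off more easily.
Neither a single period nor a single group — weigh both effects.
Tl > K: period and group pull opposite ways; the across-period shift dominates (589 vs 419 kJ/mol).
Ge > Tl: relative to Tl, both the across-period and down-group shifts push Ge's first ionization energy up.
I > Ge: the two effects oppose for this pair; the across-period effect wins (1008 vs 762 kJ/mol).
Br > I: Br sits above I in group 17, so the down-group effect alone puts Br higher.
For reference (kJ/mol): K 419, Ge 762, Br 1140, I 1008, Tl 589.
So from lowest to highest: K < Tl < Ge < I < Br.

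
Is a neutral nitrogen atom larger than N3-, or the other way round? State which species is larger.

N3-

Forming N3- adds 3 electrons to N. More electron–electron repulsion in the same shell, with unchanged nuclear charge, lets the cloud expand.
An anion is larger than its parent atom: N3- > N.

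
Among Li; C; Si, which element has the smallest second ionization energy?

Consider each +1 ion: Li⁺ is the bare [He] core; C⁺ still has 3 valence electrons; Si⁺ still has 3 valence electrons.
Core electrons are held far more tightly than valence electrons, so Li tops the IE_2 order.
Valence configurations: C⁺ [He]2s²2p¹, Si⁺ [Ne]3s²3p¹.
Approximate IE_2 values (kJ/mol): Li 7298, C 2353, Si 1577.
Putting it together, IE_2: Si < C < Li.

Si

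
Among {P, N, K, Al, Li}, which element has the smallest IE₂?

Consider each +1 ion: P⁺ still has 4 valence electrons; N⁺ still has 4 valence electrons; K⁺ is the bare [Ar] core; Al⁺ still has 2 valence electrons; Li⁺ is the bare [He] core.
Breaking into a closed-shell core is much more expensive than removing a leftover valence electron — K and Li have the largest IE_2 here.
Valence configurations: P⁺ [Ne]3s²3p², N⁺ [He]2s²2p², Al⁺ [Ne]3s².
The numbers (kJ/mol): P 1907, N 2856, K 3052, Al 1817, Li 7298.
So the second ionization energies run Al < P < N < K < Li.

Al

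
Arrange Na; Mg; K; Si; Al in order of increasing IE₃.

Consider each +2 ion: Na²⁺ is already 1 electron into the core; Mg²⁺ is the bare [Ne] core; K²⁺ is already 1 electron into the core; Si²⁺ still has 2 valence electrons; Al²⁺ still has 1 valence electron.
Breaking into a closed-shell core is much more expensive than removing a leftover valence electron — K, Na and Mg have the largest IE_3 here.
Valence configurations: Si²⁺ [Ne]3s², Al²⁺ [Ne]3s¹.
The numbers (kJ/mol): Na 6910, Mg 7733, K 4420, Si 3232, Al 2745.
So the third ionization energies run Al < Si < K < Na < Mg.

Al < Si < K < Na < Mg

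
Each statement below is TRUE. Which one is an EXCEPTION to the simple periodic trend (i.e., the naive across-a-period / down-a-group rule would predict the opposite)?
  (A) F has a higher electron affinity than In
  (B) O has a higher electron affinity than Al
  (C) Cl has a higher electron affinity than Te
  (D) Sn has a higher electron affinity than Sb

(D)

The general trend: electron affinity increases across a period and decreases down a group.
(A) F (period 2, group 17) vs In (period 5, group 13): the stated order agrees with the simple trend.
(B) O (period 2, group 16) vs Al (period 3, group 13): the stated order agrees with the simple trend.
(C) Cl (period 3, group 17) vs Te (period 5, group 16): the stated order agrees with the simple trend.
(D) Sn (period 5, group 14) vs Sb (period 5, group 15): the stated order contradicts the simple trend.
The exception is (D): adding an electron to Sb's half-filled 5p³ is unfavourable, so Sn has the more exothermic EA.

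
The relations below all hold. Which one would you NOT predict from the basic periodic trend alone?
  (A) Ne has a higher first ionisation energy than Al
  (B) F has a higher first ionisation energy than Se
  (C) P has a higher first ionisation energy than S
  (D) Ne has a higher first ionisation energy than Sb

The general trend: first ionisation energy increases across a period and decreases down a group.
(A) Ne (period 2, group 18) vs Al (period 3, group 13): the stated order agrees with the simple trend.
(B) F (period 2, group 17) vs Se (period 4, group 16): the stated order agrees with the simple trend.
(C) P (period 3, group 15) vs S (period 3, group 16): the stated order contradicts the simple trend.
(D) Ne (period 2, group 18) vs Sb (period 5, group 15): the stated order agrees with the simple trend.
The exception is (C): S (3p⁴) ionizes more easily than half-filled P (3p³) because the paired 3p electron in S is pushed out by e⁻–e⁻ repulsion.

(C)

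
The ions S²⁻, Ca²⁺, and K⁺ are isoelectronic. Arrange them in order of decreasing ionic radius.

S²⁻, K⁺, Ca²⁺

All of these have 18 electrons, so size is governed by nuclear charge alone: the more protons, the stronger the pull on the same electron cloud, and the smaller the ion.
Nuclear charges: Ca²⁺ (Z=20), K⁺ (Z=19), S²⁻ (Z=16).
Largest to smallest: S²⁻ > K⁺ > Ca²⁺.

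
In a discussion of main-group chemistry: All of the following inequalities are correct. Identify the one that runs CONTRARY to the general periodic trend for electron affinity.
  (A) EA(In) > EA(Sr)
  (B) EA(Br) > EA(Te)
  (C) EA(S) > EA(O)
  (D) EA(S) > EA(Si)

(C)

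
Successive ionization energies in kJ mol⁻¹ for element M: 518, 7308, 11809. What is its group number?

Group 1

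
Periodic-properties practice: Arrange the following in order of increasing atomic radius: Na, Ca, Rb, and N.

N < Na < Ca < Rb

N is in period 2, group 15; Na is in period 3, group 1; Ca is in period 4, group 2; Rb is in period 5, group 1.
Across a period the added protons contract the valence shell; down a group each new principal shell makes the atom larger.
These span different periods and groups, so the two trends combine.
Na > N: both effects reinforce here, so Na is clearly the larger of the two.
Ca > Na: period and group pull opposite ways; the down-group shift dominates (171 vs 155 pm).
Rb > Ca: relative to Ca, both the across-period and down-group shifts push Rb's atomic radius up.
Approximate values (pm): N 71, Na 155, Ca 171, Rb 210.
So from smallest to largest: N < Na < Ca < Rb.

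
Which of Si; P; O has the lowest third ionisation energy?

P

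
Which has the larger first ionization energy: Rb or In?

In

Rb is in period 5, group 1; In is in period 5, group 13.
Removing the outermost electron gets harder across a period and easier down a group.
All lie in period 5, so first ionization energy increases left to right.
So In has the larger first ionization energy (In > Rb).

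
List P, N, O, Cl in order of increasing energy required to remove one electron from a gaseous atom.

P < Cl < O < N

N is in period 2, group 15; O is in period 2, group 16; P is in period 3, group 15; Cl is in period 3, group 17.
IE₁ increases left→right with effective nuclear charge and decreases top→bottom as the valence shell moves farther out.
These span different periods and groups, so the two trends combine.
Cl > P: Cl lies to the right of P in period 3, so the across-period effect alone puts Cl higher.
O > Cl: the two effects oppose for this pair; the down-group effect wins (1314 vs 1251 kJ/mol).
N > O: this pair runs against the simple trend — see the exception note.
Note the exception: N has a higher first ionization energy than O, contrary to the simple trend — pairing an electron in O's 2p⁴ costs repulsion energy, so O ionizes more easily than half-filled N (2p³).
Tabulated first ionization energy (kJ/mol): N 1402, O 1314, P 1012, Cl 1251.
So from lowest to highest: P < Cl < O < N.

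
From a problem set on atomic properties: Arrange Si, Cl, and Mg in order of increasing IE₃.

After 2 electrons have been removed, what remains? Si²⁺ still has 2 valence electrons; Cl²⁺ still has 5 valence electrons; Mg²⁺ is the bare [Ne] core.
Core electrons are held far more tightly than valence electrons, so Mg tops the IE_3 order.
Valence configurations: Si²⁺ [Ne]3s², Cl²⁺ [Ne]3s²3p³.
Tabulated IE_3 (kJ/mol): Si 3232, Cl 3822, Mg 7733.
Overall IE_3 order: Si < Cl < Mg.

Si < Cl < Mg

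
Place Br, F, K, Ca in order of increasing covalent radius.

F is in period 2, group 17; K is in period 4, group 1; Ca is in period 4, group 2; Br is in period 4, group 17.
Moving right in a period, electrons are added to the same shell under a stronger nuclear pull, so atoms get smaller; moving down, a new shell is opened and atoms get larger.
These span different periods and groups, so the two trends combine.
Br > F: they share group 17; the group trend gives Br the larger value.
Ca > Br: Ca lies to the left of Br in period 4, so the across-period effect alone puts Ca larger.
K > Ca: K lies to the left of Ca in period 4, so the across-period effect alone puts K larger.
Tabulated atomic radius (pm): F 64, K 196, Ca 171, Br 114.
So from smallest to largest: F < Br < Ca < K.

F, Br, Ca, K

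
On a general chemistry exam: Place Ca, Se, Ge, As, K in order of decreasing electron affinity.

Se, Ge, As, K, Ca

K is in period 4, group 1; Ca is in period 4, group 2; Ge is in period 4, group 14; As is in period 4, group 15; Se is in period 4, group 16.
Adding an electron releases more energy for atoms nearer the top right (short of the noble gases).
All lie in period 4; the across-period trend (electron affinity increases left to right) applies, with the exception below.
Note the exception: K has a higher electron affinity than Ca, contrary to the simple trend — adding an electron to Ca (ns²) has to open a new, higher-energy np subshell, which is unfavourable.
Note the exception: Ge has a higher electron affinity than As, contrary to the simple trend — adding an electron to As's half-filled 4p³ is unfavourable, so Ge (4p²) has the more exothermic EA.
Approximate values (kJ/mol): K 48, Ca 2, Ge 119, As 78, Se 195.
So from highest to lowest: Se > Ge > As > K > Ca.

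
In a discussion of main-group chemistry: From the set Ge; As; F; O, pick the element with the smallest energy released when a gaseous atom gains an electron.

O is in period 2, group 16; F is in period 2, group 17; Ge is in period 4, group 14; As is in period 4, group 15.
Electron affinity generally becomes more exothermic across a period toward the halogens and less exothermic down a group.
Here both period and group differ, so the two effects have to be weighed against each other.
Ge > As: this pair runs against the simple trend — see the exception note.
O > Ge: relative to Ge, both the across-period and down-group shifts push O's electron affinity up.
F > O: F lies to the right of O in period 2, so the across-period effect alone puts F higher.
Note the exception: Ge has a higher electron affinity than As, contrary to the simple trend — adding an electron to As's half-filled 4p³ is unfavourable, so Ge (4p²) has the more exothermic EA.
For reference (kJ/mol): O 141, F 328, Ge 119, As 78.
The smallest energy released when a gaseous atom gains an electron among these belongs to As.

As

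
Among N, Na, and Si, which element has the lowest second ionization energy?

IE_2 is the cost of taking one more electron from the +1 cation: N⁺ still has 4 valence electrons; Na⁺ is the bare [Ne] core; Si⁺ still has 3 valence electrons.
Core electrons are held far more tightly than valence electrons, so Na tops the IE_2 order.
Valence configurations: N⁺ [He]2s²2p², Si⁺ [Ne]3s²3p¹.
The numbers (kJ/mol): N 2856, Na 4562, Si 1577.
Hence IE_2: Si < N < Na.

Si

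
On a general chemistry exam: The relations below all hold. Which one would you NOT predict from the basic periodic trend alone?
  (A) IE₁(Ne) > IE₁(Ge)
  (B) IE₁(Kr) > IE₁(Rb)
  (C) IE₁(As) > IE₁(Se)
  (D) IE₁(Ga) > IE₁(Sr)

(C)

The general trend: IE₁ increases across a period and decreases down a group.
(A) Ne (period 2, group 18) vs Ge (period 4, group 14): the stated order agrees with the simple trend.
(B) Kr (period 4, group 18) vs Rb (period 5, group 1): the stated order agrees with the simple trend.
(C) As (period 4, group 15) vs Se (period 4, group 16): the stated order contradicts the simple trend.
(D) Ga (period 4, group 13) vs Sr (period 5, group 2): the stated order agrees with the simple trend.
The exception is (C): Se (4p⁴) ionizes more easily than half-filled As (4p³).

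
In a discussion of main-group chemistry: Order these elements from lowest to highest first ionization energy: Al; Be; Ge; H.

Al, Ge, Be, H

H is in period 1, group 1; Be is in period 2, group 2; Al is in period 3, group 13; Ge is in period 4, group 14.
First ionization energy rises across a period (greater Z_eff holds electrons more tightly) and falls down a group (valence electrons are farther from the nucleus).
These sit on a diagonal, where the across-period and down-group effects partly cancel.
Ge > Al: the two effects oppose for this pair; the across-period effect wins (762 vs 578 kJ/mol).
Be > Ge: the two effects oppose for this pair; the down-group effect wins (900 vs 762 kJ/mol).
H > Be: period and group pull opposite ways; the down-group shift dominates (1312 vs 900 kJ/mol).
Tabulated first ionization energy (kJ/mol): H 1312, Be 900, Al 578, Ge 762.
So from lowest to highest: Al < Ge < Be < H.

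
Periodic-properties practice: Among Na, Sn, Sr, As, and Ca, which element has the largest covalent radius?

Sr

Na is in period 3, group 1; Ca is in period 4, group 2; As is in period 4, group 15; Sr is in period 5, group 2; Sn is in period 5, group 14.
Atomic radius shrinks across a period as nuclear charge pulls the same shell inward, and grows down a group as new shells are added.
Neither a single period nor a single group — weigh both effects.
Sn > As: both effects reinforce here, so Sn is clearly the larger of the two.
Na > Sn: period and group pull opposite ways; the across-period shift dominates (155 vs 140 pm).
Ca > Na: period and group pull opposite ways; the down-group shift dominates (171 vs 155 pm).
Sr > Ca: they share group 2; the group trend gives Sr the larger value.
Tabulated atomic radius (pm): Na 155, Ca 171, As 121, Sr 185, Sn 140.
The largest covalent radius among these belongs to Sr.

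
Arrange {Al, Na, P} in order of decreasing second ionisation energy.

After 1 electron has been removed, what remains? Al⁺ still has 2 valence electrons; Na⁺ is the bare [Ne] core; P⁺ still has 4 valence electrons.
Breaking into a closed-shell core is much more expensive than removing a leftover valence electron — Na has the largest IE_2 here.
Valence configurations: Al⁺ [Ne]3s², P⁺ [Ne]3s²3p².
Tabulated IE_2 (kJ/mol): Al 1817, Na 4562, P 1907.
Overall IE_2 order: Al < P < Na.

Na > P > Al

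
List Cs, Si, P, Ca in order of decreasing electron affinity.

Si is in period 3, group 14; P is in period 3, group 15; Ca is in period 4, group 2; Cs is in period 6, group 1.
Atoms with high Z_eff and room in the valence shell (especially the halogens) have the most exothermic electron affinities.
These span different periods and groups, so the two trends combine.
Cs > Ca: this pair runs against the simple trend — see the exception note.
P > Cs: relative to Cs, both the across-period and down-group shifts push P's electron affinity up.
Si > P: this pair runs against the simple trend — see the exception note.
Note the exception: Cs has a higher electron affinity than Ca, contrary to the simple trend — adding an electron to Ca (ns²) has to open a new, higher-energy np subshell, which is unfavourable.
Note the exception: Si has a higher electron affinity than P, contrary to the simple trend — adding an electron to P's half-filled 3p³ is unfavourable, so Si (3p²) has the more exothermic EA.
Approximate values (kJ/mol): Si 134, P 72, Ca 2, Cs 46.
So from highest to lowest: Si > P > Cs > Ca.

Si, P, Cs, Ca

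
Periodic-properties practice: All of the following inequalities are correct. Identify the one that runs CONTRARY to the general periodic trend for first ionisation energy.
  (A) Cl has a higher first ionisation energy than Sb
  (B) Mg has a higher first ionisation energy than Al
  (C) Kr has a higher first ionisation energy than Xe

The general trend: first ionisation energy increases across a period and decreases down a group.
(A) Cl (period 3, group 17) vs Sb (period 5, group 15): the stated order agrees with the simple trend.
(B) Mg (period 3, group 2) vs Al (period 3, group 13): the stated order contradicts the simple trend.
(C) Kr (period 4, group 18) vs Xe (period 5, group 18): the stated order agrees with the simple trend.
The exception is (B): Al's single 3p electron is easier to remove than one from Mg's filled 3s².

(B)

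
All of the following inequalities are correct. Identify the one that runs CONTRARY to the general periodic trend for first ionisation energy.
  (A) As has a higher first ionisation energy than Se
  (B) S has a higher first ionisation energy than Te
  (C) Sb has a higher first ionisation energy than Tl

The general trend: first ionisation energy increases across a period and decreases down a group.
(A) As (period 4, group 15) vs Se (period 4, group 16): the stated order contradicts the simple trend.
(B) S (period 3, group 16) vs Te (period 5, group 16): the stated order agrees with the simple trend.
(C) Sb (period 5, group 15) vs Tl (period 6, group 13): the stated order agrees with the simple trend.
The exception is (A): Se (4p⁴) ionizes more easily than half-filled As (4p³).

(A)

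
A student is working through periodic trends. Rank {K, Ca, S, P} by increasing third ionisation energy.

P, S, K, Ca

The third ionization energy removes an electron from the +2 ion. For each element: K²⁺ is already 1 electron into the core; Ca²⁺ is the bare [Ar] core; S²⁺ still has 4 valence electrons; P²⁺ still has 3 valence electrons.
Core electrons are held far more tightly than valence electrons, so K and Ca top the IE_3 order.
Valence configurations: S²⁺ [Ne]3s²3p², P²⁺ [Ne]3s²3p¹.
The numbers (kJ/mol): K 4420, Ca 4912, S 3357, P 2914.
So the third ionization energies run P < S < K < Ca.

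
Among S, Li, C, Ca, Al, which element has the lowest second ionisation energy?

Ca

After 1 electron has been removed, what remains? S⁺ still has 5 valence electrons; Li⁺ is the bare [He] core; C⁺ still has 3 valence electrons; Ca⁺ still has 1 valence electron; Al⁺ still has 2 valence electrons.
Breaking into a closed-shell core is much more expensive than removing a leftover valence electron — Li has the largest IE_2 here.
Valence configurations: S⁺ [Ne]3s²3p³, C⁺ [He]2s²2p¹, Ca⁺ [Ar]4s¹, Al⁺ [Ne]3s².
Approximate IE_2 values (kJ/mol): S 2252, Li 7298, C 2353, Ca 1145, Al 1817.
Overall IE_2 order: Ca < Al < S < C < Li.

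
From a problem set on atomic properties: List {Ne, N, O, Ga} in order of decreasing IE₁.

Ne > N > O > Ga

N is in period 2, group 15; O is in period 2, group 16; Ne is in period 2, group 18; Ga is in period 4, group 13.
Across a period the outer electron is held more tightly (higher IE₁); down a group it sits in a higher shell, more shielded, and comes off more easily.
Neither a single period nor a single group — weigh both effects.
O > Ga: relative to Ga, both the across-period and down-group shifts push O's first ionization energy up.
N > O: this pair runs against the simple trend — see the exception note.
Ne > N: Ne lies to the right of N in period 2, so the across-period effect alone puts Ne higher.
Note the exception: N has a higher first ionization energy than O, contrary to the simple trend — pairing an electron in O's 2p⁴ costs repulsion energy, so O ionizes more easily than half-filled N (2p³).
Approximate values (kJ/mol): N 1402, O 1314, Ne 2081, Ga 579.
So from highest to lowest: Ne > N > O > Ga.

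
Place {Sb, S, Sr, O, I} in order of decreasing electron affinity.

I > S > O > Sb > Sr

EA tends to increase across a period and decrease down a group, though the pattern is less regular than for IE or radius.
Here both period and group differ, so the two effects have to be weighed against each other.
Sb > Sr: both are in period 5; the period trend gives Sb the larger value.
O > Sb: relative to Sb, both the across-period and down-group shifts push O's electron affinity up.
S > O: this pair runs against the simple trend — see the exception note.
I > S: period and group pull opposite ways; the across-period shift dominates (295 vs 200 kJ/mol).
Note the exception: S has a higher electron affinity than O, contrary to the simple trend — the compact 2p subshell of O repels the added electron more than S's larger 3p does.
For reference (kJ/mol): O 141, S 200, Sr 5, Sb 103, I 295.
So from highest to lowest: I > S > O > Sb > Sr.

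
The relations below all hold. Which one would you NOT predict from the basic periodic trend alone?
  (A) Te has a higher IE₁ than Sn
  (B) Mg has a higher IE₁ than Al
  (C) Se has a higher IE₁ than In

The general trend: IE₁ increases across a period and decreases down a group.
(A) Te (period 5, group 16) vs Sn (period 5, group 14): the stated order agrees with the simple trend.
(B) Mg (period 3, group 2) vs Al (period 3, group 13): the stated order contradicts the simple trend.
(C) Se (period 4, group 16) vs In (period 5, group 13): the stated order agrees with the simple trend.
The exception is (B): Al's single 3p electron is easier to remove than one from Mg's filled 3s².

(B)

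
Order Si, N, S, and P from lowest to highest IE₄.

Si < S < P < N

Consider each +3 ion: Si³⁺ still has 1 valence electron; N³⁺ still has 2 valence electrons; S³⁺ still has 3 valence electrons; P³⁺ still has 2 valence electrons.
All are still removing valence electrons, so compare the +3 ions as you would atoms: IE_4 generally rises across a period (higher Z_eff) and falls down a group (larger shell), subject to the usual subshell exceptions.
Valence configurations: Si³⁺ [Ne]3s¹, N³⁺ [He]2s², S³⁺ [Ne]3s²3p¹, P³⁺ [Ne]3s².
S³⁺ loses a lone 3p electron whereas P³⁺ must break into a filled 3s² pair, so IE_4(P) > IE_4(S) even though S has the higher nuclear charge.
Approximate IE_4 values (kJ/mol): Si 4356, N 7475, S 4556, P 4964.
Putting it together, IE_4: Si < S < P < N.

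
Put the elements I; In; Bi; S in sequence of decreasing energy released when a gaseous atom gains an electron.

I > S > Bi > In

S is in period 3, group 16; In is in period 5, group 13; I is in period 5, group 17; Bi is in period 6, group 15.
EA tends to increase across a period and decrease down a group, though the pattern is less regular than for IE or radius.
Neither a single period nor a single group — weigh both effects.
Bi > In: the two effects oppose for this pair; the across-period effect wins (91 vs 29 kJ/mol).
S > Bi: both effects reinforce here, so S is clearly the higher of the two.
I > S: period and group pull opposite ways; the across-period shift dominates (295 vs 200 kJ/mol).
Tabulated electron affinity (kJ/mol): S 200, In 29, I 295, Bi 91.
So from highest to lowest: I > S > Bi > In.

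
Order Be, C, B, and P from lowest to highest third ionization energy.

Consider each +2 ion: Be²⁺ is the bare [He] core; C²⁺ still has 2 valence electrons; B²⁺ still has 1 valence electron; P²⁺ still has 3 valence electrons.
Breaking into a closed-shell core is much more expensive than removing a leftover valence electron — Be has the largest IE_3 here.
Valence configurations: C²⁺ [He]2s², B²⁺ [He]2s¹, P²⁺ [Ne]3s²3p¹.
The numbers (kJ/mol): Be 14849, C 4620, B 3660, P 2914.
Putting it together, IE_3: P < B < C < Be.

P < B < C < Be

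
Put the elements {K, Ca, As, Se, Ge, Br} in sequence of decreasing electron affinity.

Br, Se, Ge, As, K, Ca

K is in period 4, group 1; Ca is in period 4, group 2; Ge is in period 4, group 14; As is in period 4, group 15; Se is in period 4, group 16; Br is in period 4, group 17.
Electron affinity generally becomes more exothermic across a period toward the halogens and less exothermic down a group.
All lie in period 4; the across-period trend (electron affinity increases left to right) applies, with the exception below.
Note the exception: K has a higher electron affinity than Ca, contrary to the simple trend — adding an electron to Ca (ns²) has to open a new, higher-energy np subshell, which is unfavourable.
Note the exception: Ge has a higher electron affinity than As, contrary to the simple trend — adding an electron to As's half-filled 4p³ is unfavourable, so Ge (4p²) has the more exothermic EA.
Approximate values (kJ/mol): K 48, Ca 2, Ge 119, As 78, Se 195, Br 325.
So from highest to lowest: Br > Se > Ge > As > K > Ca.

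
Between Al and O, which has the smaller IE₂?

Al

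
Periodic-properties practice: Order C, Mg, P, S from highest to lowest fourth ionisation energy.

After 3 electrons have been removed, what remains? C³⁺ still has 1 valence electron; Mg³⁺ is already 1 electron into the core; P³⁺ still has 2 valence electrons; S³⁺ still has 3 valence electrons.
Core electrons are held far more tightly than valence electrons, so Mg tops the IE_4 order.
Valence configurations: C³⁺ [He]2s¹, P³⁺ [Ne]3s², S³⁺ [Ne]3s²3p¹.
S³⁺ loses a lone 3p electron whereas P³⁺ must break into a filled 3s² pair, so IE_4(P) > IE_4(S) even though S has the higher nuclear charge.
Approximate IE_4 values (kJ/mol): C 6223, Mg 10543, P 4964, S 4556.
So the fourth ionization energies run S < P < C < Mg.

Mg, C, P, S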